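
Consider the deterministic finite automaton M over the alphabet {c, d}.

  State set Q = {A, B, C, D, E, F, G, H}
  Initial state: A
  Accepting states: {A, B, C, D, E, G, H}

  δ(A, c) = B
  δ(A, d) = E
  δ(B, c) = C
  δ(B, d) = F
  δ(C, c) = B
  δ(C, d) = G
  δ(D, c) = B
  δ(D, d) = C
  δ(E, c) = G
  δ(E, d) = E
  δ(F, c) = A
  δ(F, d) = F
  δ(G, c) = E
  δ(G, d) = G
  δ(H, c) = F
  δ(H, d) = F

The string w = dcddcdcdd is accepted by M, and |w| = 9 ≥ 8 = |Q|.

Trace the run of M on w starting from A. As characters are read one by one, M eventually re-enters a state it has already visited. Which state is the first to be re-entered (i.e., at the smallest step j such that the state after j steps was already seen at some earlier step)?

State sequence: A -d-> E -c-> G -d-> G -d-> G -c-> E -d-> E -c-> G -d-> G -d-> G
First repeat at step 3: G was already visited.

The earliest repeat is at step j = 3: M is in G, which it already visited at step i = 2.

G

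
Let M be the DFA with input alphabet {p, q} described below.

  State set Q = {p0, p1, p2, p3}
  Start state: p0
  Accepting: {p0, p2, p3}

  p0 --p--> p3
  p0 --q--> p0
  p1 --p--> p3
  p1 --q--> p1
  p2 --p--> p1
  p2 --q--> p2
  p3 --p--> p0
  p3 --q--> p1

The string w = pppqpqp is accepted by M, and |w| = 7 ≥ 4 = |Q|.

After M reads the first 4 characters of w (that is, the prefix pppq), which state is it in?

State sequence: p0 -p-> p3 -p-> p0 -p-> p3 -q-> p1

After reading 4 characters, M is in state p1.
(This kind of state-tracing is the core of the pumping-lemma construction: with 4 states, pigeonhole forces a repeat within the first 4 steps.)

p1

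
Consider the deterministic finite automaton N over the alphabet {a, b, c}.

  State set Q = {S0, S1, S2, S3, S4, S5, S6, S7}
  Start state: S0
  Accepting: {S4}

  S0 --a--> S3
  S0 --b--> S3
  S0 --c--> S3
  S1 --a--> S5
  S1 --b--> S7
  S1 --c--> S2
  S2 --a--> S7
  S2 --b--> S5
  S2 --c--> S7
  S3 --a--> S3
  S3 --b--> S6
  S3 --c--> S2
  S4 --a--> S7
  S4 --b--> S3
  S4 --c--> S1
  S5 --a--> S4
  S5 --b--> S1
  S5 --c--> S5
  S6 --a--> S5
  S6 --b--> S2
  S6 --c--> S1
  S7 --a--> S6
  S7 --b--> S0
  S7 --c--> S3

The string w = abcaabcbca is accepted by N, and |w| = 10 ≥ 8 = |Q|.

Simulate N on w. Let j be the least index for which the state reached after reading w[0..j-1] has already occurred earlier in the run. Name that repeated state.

S3

Run of N on w = a b c a a b c b c a:
  step 0: S0  (start)
  step 1: S3  (read a: S0→S3)
  step 2: S6  (read b: S3→S6)
  step 3: S1  (read c: S6→S1)
  step 4: S5  (read a: S1→S5)
  step 5: S4  (read a: S5→S4)
  step 6: S3  (read b: S4→S3)   ← first repeat (S3 seen earlier)
  step 7: S2  (read c: S3→S2)
  step 8: S5  (read b: S2→S5)
  step 9: S5  (read c: S5→S5)
  step 10: S4  (read a: S5→S4)

The earliest repeat is at step j = 6: N is in S3, which it already visited at step i = 1.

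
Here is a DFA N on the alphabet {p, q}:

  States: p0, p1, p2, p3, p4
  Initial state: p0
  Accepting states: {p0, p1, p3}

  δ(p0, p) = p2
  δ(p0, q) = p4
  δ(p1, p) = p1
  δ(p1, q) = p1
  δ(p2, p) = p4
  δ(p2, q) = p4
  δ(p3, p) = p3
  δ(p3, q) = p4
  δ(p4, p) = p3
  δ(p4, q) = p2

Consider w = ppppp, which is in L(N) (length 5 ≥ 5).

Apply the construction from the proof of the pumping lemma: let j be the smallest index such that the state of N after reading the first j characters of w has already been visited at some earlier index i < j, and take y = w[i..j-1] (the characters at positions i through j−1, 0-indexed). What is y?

State sequence: p0 -p-> p2 -p-> p4 -p-> p3 -p-> p3 -p-> p3
First repeat at step 4: p3 was already visited.

So i = 3, j = 4, giving x = w[0:3] = ppp, y = w[3:4] = p, z = w[4:5] = p.
Check: |xy| = 4 ≤ 5 and |y| = 1 ≥ 1. Reading y takes N from p3 back to p3, so every xyⁱz is accepted.
Since N has 5 states, any run of length ≥ 5 visits 5+1 states, so by pigeonhole some state repeats within the first 5 steps — that repeat gives the pumpable loop.

p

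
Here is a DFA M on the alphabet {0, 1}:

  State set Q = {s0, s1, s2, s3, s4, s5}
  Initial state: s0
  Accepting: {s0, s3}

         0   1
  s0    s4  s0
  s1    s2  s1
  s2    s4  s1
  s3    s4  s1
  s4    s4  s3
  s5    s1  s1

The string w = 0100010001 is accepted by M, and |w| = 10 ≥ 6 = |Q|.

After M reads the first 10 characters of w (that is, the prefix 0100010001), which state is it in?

s3

Run of M on the first 10 characters of w = 0 1 0 0 0 1 0 0 0 1:
  step 0: s0  (start)
  step 1: s4  (read 0: s0→s4)
  step 2: s3  (read 1: s4→s3)
  step 3: s4  (read 0: s3→s4)
  step 4: s4  (read 0: s4→s4)
  step 5: s4  (read 0: s4→s4)
  step 6: s3  (read 1: s4→s3)
  step 7: s4  (read 0: s3→s4)
  step 8: s4  (read 0: s4→s4)
  step 9: s4  (read 0: s4→s4)
  step 10: s3  (read 1: s4→s3)

After reading 10 characters, M is in state s3.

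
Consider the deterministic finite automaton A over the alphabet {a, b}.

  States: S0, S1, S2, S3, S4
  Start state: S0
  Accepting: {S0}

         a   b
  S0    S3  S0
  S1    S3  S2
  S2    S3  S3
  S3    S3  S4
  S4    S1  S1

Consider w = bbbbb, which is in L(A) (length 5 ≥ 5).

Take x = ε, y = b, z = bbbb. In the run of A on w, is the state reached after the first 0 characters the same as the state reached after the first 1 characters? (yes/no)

yes

State sequence: S0 -b-> S0

After x (step 0): S0. After xy (step 1): S0.
They match, so y = b drives A around a cycle from S0 back to itself; pumping y any number of times keeps A in S0 before reading z, and xyⁱz ∈ L(A) for every i ≥ 0.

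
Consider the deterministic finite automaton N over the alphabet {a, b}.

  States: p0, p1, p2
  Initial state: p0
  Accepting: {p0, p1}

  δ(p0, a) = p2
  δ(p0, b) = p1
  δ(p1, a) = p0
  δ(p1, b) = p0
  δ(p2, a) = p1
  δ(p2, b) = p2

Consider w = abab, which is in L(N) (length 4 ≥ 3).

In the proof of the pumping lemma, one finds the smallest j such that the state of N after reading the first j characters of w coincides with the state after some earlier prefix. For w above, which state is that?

Run of N on w = a b a b:
  step 0: p0  (start)
  step 1: p2  (read a: p0→p2)
  step 2: p2  (read b: p2→p2)   ← first repeat (p2 seen earlier)
  step 3: p1  (read a: p2→p1)
  step 4: p0  (read b: p1→p0)

The earliest repeat is at step j = 2: N is in p2, which it already visited at step i = 1.
Pumping length from the standard proof: p = 3 (the number of states). The repeated state found above gives |xy| = j ≤ 3 and |y| = j − i ≥ 1.

p2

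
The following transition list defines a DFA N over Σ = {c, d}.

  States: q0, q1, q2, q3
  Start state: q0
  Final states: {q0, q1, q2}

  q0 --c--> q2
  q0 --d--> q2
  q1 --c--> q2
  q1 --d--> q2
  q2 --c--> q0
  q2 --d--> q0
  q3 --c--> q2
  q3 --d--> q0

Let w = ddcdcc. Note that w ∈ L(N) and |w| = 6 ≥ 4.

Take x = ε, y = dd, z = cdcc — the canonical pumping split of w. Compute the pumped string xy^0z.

cdcc

xy⁰z = xz = ε·cdcc = cdcc.
Reading y = dd takes N from q0 back to q0, so after x the machine is still in q0, and z then leads to the accepting state q0. Hence cdcc ∈ L(N).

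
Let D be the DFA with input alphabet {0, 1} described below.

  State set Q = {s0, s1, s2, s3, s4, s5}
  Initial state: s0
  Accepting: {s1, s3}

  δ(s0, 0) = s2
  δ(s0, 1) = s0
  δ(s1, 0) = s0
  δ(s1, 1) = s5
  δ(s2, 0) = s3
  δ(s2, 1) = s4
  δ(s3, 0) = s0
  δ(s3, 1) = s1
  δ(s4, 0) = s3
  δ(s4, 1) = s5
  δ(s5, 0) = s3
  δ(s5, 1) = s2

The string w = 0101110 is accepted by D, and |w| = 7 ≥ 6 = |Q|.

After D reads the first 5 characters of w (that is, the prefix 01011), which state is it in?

s5

State sequence: s0 -0-> s2 -1-> s4 -0-> s3 -1-> s1 -1-> s5

After reading 5 characters, D is in state s5.
(This kind of state-tracing is the core of the pumping-lemma construction: with 6 states, pigeonhole forces a repeat within the first 6 steps.)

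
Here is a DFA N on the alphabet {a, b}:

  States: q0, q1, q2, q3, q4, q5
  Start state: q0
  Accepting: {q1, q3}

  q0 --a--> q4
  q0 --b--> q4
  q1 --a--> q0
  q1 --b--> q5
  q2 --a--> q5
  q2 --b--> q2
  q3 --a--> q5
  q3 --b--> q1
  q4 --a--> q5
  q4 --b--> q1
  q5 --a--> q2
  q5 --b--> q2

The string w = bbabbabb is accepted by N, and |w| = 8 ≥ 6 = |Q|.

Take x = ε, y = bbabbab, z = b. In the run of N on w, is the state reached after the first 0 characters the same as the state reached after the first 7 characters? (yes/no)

State sequence: q0 -b-> q4 -b-> q1 -a-> q0 -b-> q4 -b-> q1 -a-> q0 -b-> q4

After x (step 0): q0. After xy (step 7): q4.
They differ (q0 ≠ q4), so y is not a cycle from the state after x; this split is not the one the pumping-lemma construction produces, and pumping y need not keep the string in L(N).

no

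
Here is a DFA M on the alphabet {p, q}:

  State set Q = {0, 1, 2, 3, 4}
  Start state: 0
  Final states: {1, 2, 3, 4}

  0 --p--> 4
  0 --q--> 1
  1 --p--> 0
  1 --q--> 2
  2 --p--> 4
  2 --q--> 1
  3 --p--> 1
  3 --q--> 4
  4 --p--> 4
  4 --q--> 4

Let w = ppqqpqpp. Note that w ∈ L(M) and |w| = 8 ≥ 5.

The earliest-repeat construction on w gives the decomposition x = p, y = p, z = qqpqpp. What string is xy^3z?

ppppqqpqpp

xy^3z = p·p·p·p·qqpqpp = ppppqqpqpp.
Reading y = p takes M from 4 back to 4, so after x·y·y·y the machine is still in 4, and z then leads to the accepting state 4. Hence ppppqqpqpp ∈ L(M).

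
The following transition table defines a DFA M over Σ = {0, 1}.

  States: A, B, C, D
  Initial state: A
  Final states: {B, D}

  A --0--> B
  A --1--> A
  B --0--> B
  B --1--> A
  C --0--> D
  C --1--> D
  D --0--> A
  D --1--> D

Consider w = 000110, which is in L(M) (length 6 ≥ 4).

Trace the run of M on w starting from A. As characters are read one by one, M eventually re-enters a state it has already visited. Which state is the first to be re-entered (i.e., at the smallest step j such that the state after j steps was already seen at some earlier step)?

State sequence: A -0-> B -0-> B -0-> B -1-> A -1-> A -0-> B
First repeat at step 2: B was already visited.

The earliest repeat is at step j = 2: M is in B, which it already visited at step i = 1.
The DFA has 4 states, so the proof of the pumping lemma guarantees a repeated state among the first 4+1 visited; the segment between the two visits is the pumpable y.

B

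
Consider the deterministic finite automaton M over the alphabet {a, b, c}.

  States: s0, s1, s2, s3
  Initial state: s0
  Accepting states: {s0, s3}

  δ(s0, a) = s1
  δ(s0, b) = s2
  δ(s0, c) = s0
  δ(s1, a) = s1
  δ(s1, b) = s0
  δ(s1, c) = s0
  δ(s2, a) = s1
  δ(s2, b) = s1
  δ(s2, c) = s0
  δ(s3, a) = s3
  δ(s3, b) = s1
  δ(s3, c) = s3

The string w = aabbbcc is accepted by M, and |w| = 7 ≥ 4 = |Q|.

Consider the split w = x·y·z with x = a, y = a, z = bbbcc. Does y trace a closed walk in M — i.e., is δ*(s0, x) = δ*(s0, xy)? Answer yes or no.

yes

State sequence: s0 -a-> s1 -a-> s1

After x (step 1): s1. After xy (step 2): s1.
They match, so y = a drives M around a cycle from s1 back to itself; pumping y any number of times keeps M in s1 before reading z, and xyⁱz ∈ L(M) for every i ≥ 0.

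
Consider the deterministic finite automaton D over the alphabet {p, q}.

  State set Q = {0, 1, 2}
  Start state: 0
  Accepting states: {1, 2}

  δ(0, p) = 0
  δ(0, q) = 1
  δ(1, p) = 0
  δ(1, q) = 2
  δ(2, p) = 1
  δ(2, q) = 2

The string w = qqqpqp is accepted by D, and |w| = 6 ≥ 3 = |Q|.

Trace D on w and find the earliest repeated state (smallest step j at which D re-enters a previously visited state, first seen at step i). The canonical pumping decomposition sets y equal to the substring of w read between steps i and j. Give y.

q

Run of D on w = q q q p q p:
  step 0: 0  (start)
  step 1: 1  (read q: 0→1)
  step 2: 2  (read q: 1→2)
  step 3: 2  (read q: 2→2)   ← first repeat (2 seen earlier)
  step 4: 1  (read p: 2→1)
  step 5: 2  (read q: 1→2)
  step 6: 1  (read p: 2→1)

So i = 2, j = 3, giving x = w[0:2] = qq, y = w[2:3] = q, z = w[3:6] = pqp.
Check: |xy| = 3 ≤ 3 and |y| = 1 ≥ 1. Reading y takes D from 2 back to 2, so every xyⁱz is accepted.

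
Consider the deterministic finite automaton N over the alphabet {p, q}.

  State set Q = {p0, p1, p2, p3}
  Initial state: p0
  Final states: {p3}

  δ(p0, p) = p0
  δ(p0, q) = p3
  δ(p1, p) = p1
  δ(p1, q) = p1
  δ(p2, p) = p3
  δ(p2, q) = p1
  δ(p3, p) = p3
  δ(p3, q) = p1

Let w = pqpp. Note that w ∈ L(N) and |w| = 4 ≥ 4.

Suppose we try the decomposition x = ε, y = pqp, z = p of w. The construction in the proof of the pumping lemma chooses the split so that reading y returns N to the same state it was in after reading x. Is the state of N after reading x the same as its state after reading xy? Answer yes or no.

no

State sequence: p0 -p-> p0 -q-> p3 -p-> p3

After x (step 0): p0. After xy (step 3): p3.
They differ (p0 ≠ p3), so y is not a cycle from the state after x; this split is not the one the pumping-lemma construction produces, and pumping y need not keep the string in L(N).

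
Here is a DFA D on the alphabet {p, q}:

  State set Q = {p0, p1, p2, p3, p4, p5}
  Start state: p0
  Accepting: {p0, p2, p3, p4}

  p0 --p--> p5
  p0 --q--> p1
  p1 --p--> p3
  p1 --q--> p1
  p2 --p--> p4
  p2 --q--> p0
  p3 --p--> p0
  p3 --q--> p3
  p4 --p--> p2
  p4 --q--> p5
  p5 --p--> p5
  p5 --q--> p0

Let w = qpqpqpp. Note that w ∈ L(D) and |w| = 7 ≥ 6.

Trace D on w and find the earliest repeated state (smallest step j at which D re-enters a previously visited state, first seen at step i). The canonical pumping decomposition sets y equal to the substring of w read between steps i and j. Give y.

q

Run of D on w = q p q p q p p:
  step 0: p0  (start)
  step 1: p1  (read q: p0→p1)
  step 2: p3  (read p: p1→p3)
  step 3: p3  (read q: p3→p3)   ← first repeat (p3 seen earlier)
  step 4: p0  (read p: p3→p0)
  step 5: p1  (read q: p0→p1)
  step 6: p3  (read p: p1→p3)
  step 7: p0  (read p: p3→p0)

So i = 2, j = 3, giving x = w[0:2] = qp, y = w[2:3] = q, z = w[3:7] = pqpp.
Check: |xy| = 3 ≤ 6 and |y| = 1 ≥ 1. Reading y takes D from p3 back to p3, so every xyⁱz is accepted.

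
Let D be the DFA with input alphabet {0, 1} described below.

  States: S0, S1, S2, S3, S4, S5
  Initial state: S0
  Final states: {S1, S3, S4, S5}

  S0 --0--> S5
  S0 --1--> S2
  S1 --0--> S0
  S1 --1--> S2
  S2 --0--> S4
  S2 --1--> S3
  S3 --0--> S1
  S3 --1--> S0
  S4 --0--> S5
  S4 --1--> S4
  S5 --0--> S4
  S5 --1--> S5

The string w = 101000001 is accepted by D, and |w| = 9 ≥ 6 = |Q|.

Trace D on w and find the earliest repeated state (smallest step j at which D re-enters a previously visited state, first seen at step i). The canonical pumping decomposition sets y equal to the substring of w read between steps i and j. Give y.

1

Run of D on w = 1 0 1 0 0 0 0 0 1:
  step 0: S0  (start)
  step 1: S2  (read 1: S0→S2)
  step 2: S4  (read 0: S2→S4)
  step 3: S4  (read 1: S4→S4)   ← first repeat (S4 seen earlier)
  step 4: S5  (read 0: S4→S5)
  step 5: S4  (read 0: S5→S4)
  step 6: S5  (read 0: S4→S5)
  step 7: S4  (read 0: S5→S4)
  step 8: S5  (read 0: S4→S5)
  step 9: S5  (read 1: S5→S5)

So i = 2, j = 3, giving x = w[0:2] = 10, y = w[2:3] = 1, z = w[3:9] = 000001.
Check: |xy| = 3 ≤ 6 and |y| = 1 ≥ 1. Reading y takes D from S4 back to S4, so every xyⁱz is accepted.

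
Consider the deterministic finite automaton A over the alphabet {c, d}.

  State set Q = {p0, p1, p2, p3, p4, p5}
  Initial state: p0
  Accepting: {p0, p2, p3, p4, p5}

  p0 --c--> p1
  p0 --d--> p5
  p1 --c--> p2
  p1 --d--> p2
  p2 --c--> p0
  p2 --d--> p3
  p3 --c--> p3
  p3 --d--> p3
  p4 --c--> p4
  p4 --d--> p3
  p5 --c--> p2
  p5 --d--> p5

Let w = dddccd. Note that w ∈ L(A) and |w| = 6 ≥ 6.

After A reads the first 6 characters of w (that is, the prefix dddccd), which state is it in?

p5

Run of A on the first 6 characters of w = d d d c c d:
  step 0: p0  (start)
  step 1: p5  (read d: p0→p5)
  step 2: p5  (read d: p5→p5)
  step 3: p5  (read d: p5→p5)
  step 4: p2  (read c: p5→p2)
  step 5: p0  (read c: p2→p0)
  step 6: p5  (read d: p0→p5)

After reading 6 characters, A is in state p5.
(This kind of state-tracing is the core of the pumping-lemma construction: with 6 states, pigeonhole forces a repeat within the first 6 steps.)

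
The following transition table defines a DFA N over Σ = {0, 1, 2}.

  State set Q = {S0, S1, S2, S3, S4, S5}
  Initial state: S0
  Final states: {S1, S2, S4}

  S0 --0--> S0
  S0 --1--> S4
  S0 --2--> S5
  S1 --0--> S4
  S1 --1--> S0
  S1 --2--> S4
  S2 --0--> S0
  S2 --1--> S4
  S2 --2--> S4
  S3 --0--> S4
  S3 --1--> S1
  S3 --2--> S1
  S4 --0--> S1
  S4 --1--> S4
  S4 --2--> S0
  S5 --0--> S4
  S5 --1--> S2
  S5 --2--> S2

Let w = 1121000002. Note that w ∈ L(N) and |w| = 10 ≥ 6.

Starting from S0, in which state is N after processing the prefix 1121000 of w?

S1

Run of N on the first 7 characters of w = 1 1 2 1 0 0 0:
  step 0: S0  (start)
  step 1: S4  (read 1: S0→S4)
  step 2: S4  (read 1: S4→S4)
  step 3: S0  (read 2: S4→S0)
  step 4: S4  (read 1: S0→S4)
  step 5: S1  (read 0: S4→S1)
  step 6: S4  (read 0: S1→S4)
  step 7: S1  (read 0: S4→S1)

After reading 7 characters, N is in state S1.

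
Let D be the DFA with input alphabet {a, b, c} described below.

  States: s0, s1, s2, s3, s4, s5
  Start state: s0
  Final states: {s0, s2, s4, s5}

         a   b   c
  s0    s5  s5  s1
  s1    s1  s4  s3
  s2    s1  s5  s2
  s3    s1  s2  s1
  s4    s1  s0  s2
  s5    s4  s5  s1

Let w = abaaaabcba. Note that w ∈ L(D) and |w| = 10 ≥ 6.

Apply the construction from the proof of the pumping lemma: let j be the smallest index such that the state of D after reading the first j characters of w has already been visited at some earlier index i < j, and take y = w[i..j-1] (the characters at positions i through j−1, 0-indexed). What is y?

b

State sequence: s0 -a-> s5 -b-> s5 -a-> s4 -a-> s1 -a-> s1 -a-> s1 -b-> s4 -c-> s2 -b-> s5 -a-> s4
First repeat at step 2: s5 was already visited.

So i = 1, j = 2, giving x = w[0:1] = a, y = w[1:2] = b, z = w[2:10] = aaaabcba.
Check: |xy| = 2 ≤ 6 and |y| = 1 ≥ 1. Reading y takes D from s5 back to s5, so every xyⁱz is accepted.
With |Q| = 6, pigeonhole forces a state repeat no later than step 6; the substring read between the first and second visits to that state can be pumped.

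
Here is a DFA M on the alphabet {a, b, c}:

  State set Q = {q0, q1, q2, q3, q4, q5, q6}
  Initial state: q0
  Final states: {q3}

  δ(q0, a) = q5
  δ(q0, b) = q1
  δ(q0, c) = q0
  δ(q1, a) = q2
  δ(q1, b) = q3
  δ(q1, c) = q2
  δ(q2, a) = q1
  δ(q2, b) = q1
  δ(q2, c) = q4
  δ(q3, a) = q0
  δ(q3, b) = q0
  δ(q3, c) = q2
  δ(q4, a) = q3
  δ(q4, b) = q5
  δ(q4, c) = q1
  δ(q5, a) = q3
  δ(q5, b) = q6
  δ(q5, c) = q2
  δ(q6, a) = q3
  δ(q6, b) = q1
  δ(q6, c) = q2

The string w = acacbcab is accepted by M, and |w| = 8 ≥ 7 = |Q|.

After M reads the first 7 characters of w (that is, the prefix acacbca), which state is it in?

State sequence: q0 -a-> q5 -c-> q2 -a-> q1 -c-> q2 -b-> q1 -c-> q2 -a-> q1

After reading 7 characters, M is in state q1.

q1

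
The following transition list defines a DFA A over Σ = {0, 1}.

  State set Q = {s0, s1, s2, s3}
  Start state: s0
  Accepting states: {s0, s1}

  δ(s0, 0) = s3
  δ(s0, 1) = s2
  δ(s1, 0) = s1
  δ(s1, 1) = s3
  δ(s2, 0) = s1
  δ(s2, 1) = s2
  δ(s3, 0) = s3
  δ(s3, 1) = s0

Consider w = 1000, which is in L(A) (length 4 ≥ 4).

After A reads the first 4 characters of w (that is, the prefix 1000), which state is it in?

State sequence: s0 -1-> s2 -0-> s1 -0-> s1 -0-> s1

After reading 4 characters, A is in state s1.

s1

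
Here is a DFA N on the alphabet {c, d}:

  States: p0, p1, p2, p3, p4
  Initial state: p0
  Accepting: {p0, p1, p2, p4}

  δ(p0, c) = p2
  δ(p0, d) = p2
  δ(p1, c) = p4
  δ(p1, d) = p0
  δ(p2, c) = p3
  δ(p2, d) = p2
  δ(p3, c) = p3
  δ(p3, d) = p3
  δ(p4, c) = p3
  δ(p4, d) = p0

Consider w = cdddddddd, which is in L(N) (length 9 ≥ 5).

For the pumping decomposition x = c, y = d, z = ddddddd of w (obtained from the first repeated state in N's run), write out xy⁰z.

cddddddd

xy⁰z = xz = c·ddddddd = cddddddd.
Reading y = d takes N from p2 back to p2, so after x the machine is still in p2, and z then leads to the accepting state p2. Hence cddddddd ∈ L(N).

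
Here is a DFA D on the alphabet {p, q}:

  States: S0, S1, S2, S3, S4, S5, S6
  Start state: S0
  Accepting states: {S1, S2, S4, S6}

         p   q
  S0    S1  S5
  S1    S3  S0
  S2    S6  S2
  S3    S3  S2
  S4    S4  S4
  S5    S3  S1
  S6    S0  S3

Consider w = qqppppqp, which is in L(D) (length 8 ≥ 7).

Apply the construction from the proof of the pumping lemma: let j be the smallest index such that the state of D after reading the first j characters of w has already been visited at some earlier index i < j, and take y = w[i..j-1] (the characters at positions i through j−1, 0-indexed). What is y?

p

Run of D on w = q q p p p p q p:
  step 0: S0  (start)
  step 1: S5  (read q: S0→S5)
  step 2: S1  (read q: S5→S1)
  step 3: S3  (read p: S1→S3)
  step 4: S3  (read p: S3→S3)   ← first repeat (S3 seen earlier)
  step 5: S3  (read p: S3→S3)
  step 6: S3  (read p: S3→S3)
  step 7: S2  (read q: S3→S2)
  step 8: S6  (read p: S2→S6)

So i = 3, j = 4, giving x = w[0:3] = qqp, y = w[3:4] = p, z = w[4:8] = ppqp.
Check: |xy| = 4 ≤ 7 and |y| = 1 ≥ 1. Reading y takes D from S3 back to S3, so every xyⁱz is accepted.
With |Q| = 7, pigeonhole forces a state repeat no later than step 7; the substring read between the first and second visits to that state can be pumped.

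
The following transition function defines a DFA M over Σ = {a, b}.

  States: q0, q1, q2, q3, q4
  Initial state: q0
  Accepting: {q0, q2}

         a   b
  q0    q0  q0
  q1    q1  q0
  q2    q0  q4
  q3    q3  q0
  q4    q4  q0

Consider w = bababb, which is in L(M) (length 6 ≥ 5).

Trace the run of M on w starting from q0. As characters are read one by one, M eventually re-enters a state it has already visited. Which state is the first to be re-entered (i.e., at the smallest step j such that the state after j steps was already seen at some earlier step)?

q0

Run of M on w = b a b a b b:
  step 0: q0  (start)
  step 1: q0  (read b: q0→q0)   ← first repeat (q0 seen earlier)
  step 2: q0  (read a: q0→q0)
  step 3: q0  (read b: q0→q0)
  step 4: q0  (read a: q0→q0)
  step 5: q0  (read b: q0→q0)
  step 6: q0  (read b: q0→q0)

The earliest repeat is at step j = 1: M is in q0, which it already visited at step i = 0.
Pumping length from the standard proof: p = 5 (the number of states). The repeated state found above gives |xy| = j ≤ 5 and |y| = j − i ≥ 1.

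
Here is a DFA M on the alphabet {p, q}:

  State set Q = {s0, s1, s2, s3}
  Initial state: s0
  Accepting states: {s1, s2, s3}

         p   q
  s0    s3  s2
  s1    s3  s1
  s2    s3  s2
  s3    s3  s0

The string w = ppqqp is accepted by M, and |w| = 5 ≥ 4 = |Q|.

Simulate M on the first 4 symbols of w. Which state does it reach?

Run of M on the first 4 characters of w = p p q q:
  step 0: s0  (start)
  step 1: s3  (read p: s0→s3)
  step 2: s3  (read p: s3→s3)
  step 3: s0  (read q: s3→s0)
  step 4: s2  (read q: s0→s2)

After reading 4 characters, M is in state s2.
(This kind of state-tracing is the core of the pumping-lemma construction: with 4 states, pigeonhole forces a repeat within the first 4 steps.)

s2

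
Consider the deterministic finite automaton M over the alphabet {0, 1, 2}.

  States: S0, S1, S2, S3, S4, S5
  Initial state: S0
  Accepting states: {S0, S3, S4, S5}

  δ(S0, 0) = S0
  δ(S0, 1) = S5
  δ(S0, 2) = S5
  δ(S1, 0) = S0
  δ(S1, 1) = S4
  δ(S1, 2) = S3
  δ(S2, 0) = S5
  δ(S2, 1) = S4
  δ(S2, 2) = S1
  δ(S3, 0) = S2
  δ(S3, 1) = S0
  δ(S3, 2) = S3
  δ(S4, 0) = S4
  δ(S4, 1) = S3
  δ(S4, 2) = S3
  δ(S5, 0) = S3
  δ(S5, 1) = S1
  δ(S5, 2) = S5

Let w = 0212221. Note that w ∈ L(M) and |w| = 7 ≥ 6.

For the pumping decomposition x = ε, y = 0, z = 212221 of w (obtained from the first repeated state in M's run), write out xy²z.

xy^2z = ε·0·0·212221 = 00212221.
Reading y = 0 takes M from S0 back to S0, so after x·y·y the machine is still in S0, and z then leads to the accepting state S0. Hence 00212221 ∈ L(M).

00212221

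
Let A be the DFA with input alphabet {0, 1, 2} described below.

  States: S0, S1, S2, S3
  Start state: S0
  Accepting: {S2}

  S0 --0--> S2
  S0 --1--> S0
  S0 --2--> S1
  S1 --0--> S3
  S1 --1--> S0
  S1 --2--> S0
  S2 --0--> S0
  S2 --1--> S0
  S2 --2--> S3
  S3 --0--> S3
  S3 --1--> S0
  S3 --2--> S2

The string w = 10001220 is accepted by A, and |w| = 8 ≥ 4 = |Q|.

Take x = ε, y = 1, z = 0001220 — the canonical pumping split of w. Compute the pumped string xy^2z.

110001220

xy^2z = ε·1·1·0001220 = 110001220.
Reading y = 1 takes A from S0 back to S0, so after x·y·y the machine is still in S0, and z then leads to the accepting state S2. Hence 110001220 ∈ L(A).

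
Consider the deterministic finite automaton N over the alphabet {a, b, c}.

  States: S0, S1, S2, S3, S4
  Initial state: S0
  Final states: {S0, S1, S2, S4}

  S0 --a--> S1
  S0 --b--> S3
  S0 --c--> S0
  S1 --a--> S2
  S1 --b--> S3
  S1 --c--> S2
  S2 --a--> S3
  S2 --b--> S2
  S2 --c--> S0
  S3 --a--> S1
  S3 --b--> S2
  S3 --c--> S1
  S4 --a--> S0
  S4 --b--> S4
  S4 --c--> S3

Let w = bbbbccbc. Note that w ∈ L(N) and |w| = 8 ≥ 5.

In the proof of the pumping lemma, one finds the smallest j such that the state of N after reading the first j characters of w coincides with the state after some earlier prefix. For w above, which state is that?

Run of N on w = b b b b c c b c:
  step 0: S0  (start)
  step 1: S3  (read b: S0→S3)
  step 2: S2  (read b: S3→S2)
  step 3: S2  (read b: S2→S2)   ← first repeat (S2 seen earlier)
  step 4: S2  (read b: S2→S2)
  step 5: S0  (read c: S2→S0)
  step 6: S0  (read c: S0→S0)
  step 7: S3  (read b: S0→S3)
  step 8: S1  (read c: S3→S1)

The earliest repeat is at step j = 3: N is in S2, which it already visited at step i = 2.

S2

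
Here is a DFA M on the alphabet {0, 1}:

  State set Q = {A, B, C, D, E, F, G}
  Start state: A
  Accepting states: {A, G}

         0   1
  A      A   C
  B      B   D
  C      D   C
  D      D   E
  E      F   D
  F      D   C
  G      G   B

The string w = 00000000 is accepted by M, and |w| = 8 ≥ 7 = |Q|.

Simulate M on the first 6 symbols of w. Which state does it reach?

Run of M on the first 6 characters of w = 0 0 0 0 0 0:
  step 0: A  (start)
  step 1: A  (read 0: A→A)
  step 2: A  (read 0: A→A)
  step 3: A  (read 0: A→A)
  step 4: A  (read 0: A→A)
  step 5: A  (read 0: A→A)
  step 6: A  (read 0: A→A)

After reading 6 characters, M is in state A.

A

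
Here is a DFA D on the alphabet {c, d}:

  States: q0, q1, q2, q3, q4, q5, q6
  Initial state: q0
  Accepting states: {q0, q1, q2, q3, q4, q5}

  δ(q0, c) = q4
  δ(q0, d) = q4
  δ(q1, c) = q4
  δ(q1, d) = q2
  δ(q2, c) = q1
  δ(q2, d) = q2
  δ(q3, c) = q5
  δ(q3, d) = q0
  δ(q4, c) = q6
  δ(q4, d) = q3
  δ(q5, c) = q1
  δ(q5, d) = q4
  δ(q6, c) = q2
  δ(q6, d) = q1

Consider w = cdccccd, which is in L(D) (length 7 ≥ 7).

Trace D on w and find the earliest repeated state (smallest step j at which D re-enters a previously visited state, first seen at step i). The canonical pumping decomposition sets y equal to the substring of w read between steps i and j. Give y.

Run of D on w = c d c c c c d:
  step 0: q0  (start)
  step 1: q4  (read c: q0→q4)
  step 2: q3  (read d: q4→q3)
  step 3: q5  (read c: q3→q5)
  step 4: q1  (read c: q5→q1)
  step 5: q4  (read c: q1→q4)   ← first repeat (q4 seen earlier)
  step 6: q6  (read c: q4→q6)
  step 7: q1  (read d: q6→q1)

So i = 1, j = 5, giving x = w[0:1] = c, y = w[1:5] = dccc, z = w[5:7] = cd.
Check: |xy| = 5 ≤ 7 and |y| = 4 ≥ 1. Reading y takes D from q4 back to q4, so every xyⁱz is accepted.
Pumping length from the standard proof: p = 7 (the number of states). The repeated state found above gives |xy| = j ≤ 7 and |y| = j − i ≥ 1.

dccc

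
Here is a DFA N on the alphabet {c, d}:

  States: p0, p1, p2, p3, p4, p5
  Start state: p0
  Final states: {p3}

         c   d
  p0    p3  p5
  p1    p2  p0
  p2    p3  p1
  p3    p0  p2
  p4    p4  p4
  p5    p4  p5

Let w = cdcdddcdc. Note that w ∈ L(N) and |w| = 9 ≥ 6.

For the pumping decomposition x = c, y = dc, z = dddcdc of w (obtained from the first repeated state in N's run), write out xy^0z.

xy⁰z = xz = c·dddcdc = cdddcdc.
Reading y = dc takes N from p3 back to p3, so after x the machine is still in p3, and z then leads to the accepting state p3. Hence cdddcdc ∈ L(N).

cdddcdc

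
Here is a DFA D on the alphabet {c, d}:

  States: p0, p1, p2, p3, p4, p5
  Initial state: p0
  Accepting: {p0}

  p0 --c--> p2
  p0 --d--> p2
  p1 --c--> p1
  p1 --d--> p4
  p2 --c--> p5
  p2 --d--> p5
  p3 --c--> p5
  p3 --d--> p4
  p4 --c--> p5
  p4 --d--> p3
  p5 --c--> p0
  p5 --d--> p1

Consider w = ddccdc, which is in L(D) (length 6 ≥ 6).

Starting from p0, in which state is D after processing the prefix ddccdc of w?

p0

State sequence: p0 -d-> p2 -d-> p5 -c-> p0 -c-> p2 -d-> p5 -c-> p0

After reading 6 characters, D is in state p0.
(This kind of state-tracing is the core of the pumping-lemma construction: with 6 states, pigeonhole forces a repeat within the first 6 steps.)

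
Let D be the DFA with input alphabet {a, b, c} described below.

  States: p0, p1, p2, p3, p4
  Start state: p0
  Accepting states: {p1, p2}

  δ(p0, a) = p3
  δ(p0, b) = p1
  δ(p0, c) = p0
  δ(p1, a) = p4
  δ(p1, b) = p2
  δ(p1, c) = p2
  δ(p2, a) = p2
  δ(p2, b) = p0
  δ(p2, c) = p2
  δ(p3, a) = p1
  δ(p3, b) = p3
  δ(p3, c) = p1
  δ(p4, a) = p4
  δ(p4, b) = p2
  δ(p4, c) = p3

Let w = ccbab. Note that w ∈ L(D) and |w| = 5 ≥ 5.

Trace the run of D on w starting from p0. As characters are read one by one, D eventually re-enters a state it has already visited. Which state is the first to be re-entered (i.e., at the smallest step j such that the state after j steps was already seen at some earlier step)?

Run of D on w = c c b a b:
  step 0: p0  (start)
  step 1: p0  (read c: p0→p0)   ← first repeat (p0 seen earlier)
  step 2: p0  (read c: p0→p0)
  step 3: p1  (read b: p0→p1)
  step 4: p4  (read a: p1→p4)
  step 5: p2  (read b: p4→p2)

The earliest repeat is at step j = 1: D is in p0, which it already visited at step i = 0.
Pumping length from the standard proof: p = 5 (the number of states). The repeated state found above gives |xy| = j ≤ 5 and |y| = j − i ≥ 1.

p0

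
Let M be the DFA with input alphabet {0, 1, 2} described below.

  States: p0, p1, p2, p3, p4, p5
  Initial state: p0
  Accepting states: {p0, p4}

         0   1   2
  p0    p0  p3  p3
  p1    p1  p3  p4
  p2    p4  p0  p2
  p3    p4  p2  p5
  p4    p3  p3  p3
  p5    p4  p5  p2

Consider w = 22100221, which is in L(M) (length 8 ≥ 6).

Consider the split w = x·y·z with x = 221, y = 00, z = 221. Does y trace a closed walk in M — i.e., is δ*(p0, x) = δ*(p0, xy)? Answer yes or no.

Run of M on the first 5 characters of w = 2 2 1 0 0:
  step 0: p0  (start)
  step 1: p3  (read 2: p0→p3)
  step 2: p5  (read 2: p3→p5)
  step 3: p5  (read 1: p5→p5)
  step 4: p4  (read 0: p5→p4)
  step 5: p3  (read 0: p4→p3)

After x (step 3): p5. After xy (step 5): p3.
They differ (p5 ≠ p3), so y is not a cycle from the state after x; this split is not the one the pumping-lemma construction produces, and pumping y need not keep the string in L(M).

no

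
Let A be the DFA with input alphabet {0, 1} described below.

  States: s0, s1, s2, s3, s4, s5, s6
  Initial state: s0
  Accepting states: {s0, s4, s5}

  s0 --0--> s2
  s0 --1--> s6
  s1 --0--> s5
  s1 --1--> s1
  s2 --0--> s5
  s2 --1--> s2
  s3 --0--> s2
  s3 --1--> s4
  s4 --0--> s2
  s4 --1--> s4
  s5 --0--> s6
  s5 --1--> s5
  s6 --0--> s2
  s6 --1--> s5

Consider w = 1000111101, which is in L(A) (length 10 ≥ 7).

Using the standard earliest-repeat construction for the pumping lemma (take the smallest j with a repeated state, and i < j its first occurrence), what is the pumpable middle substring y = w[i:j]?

Run of A on w = 1 0 0 0 1 1 1 1 0 1:
  step 0: s0  (start)
  step 1: s6  (read 1: s0→s6)
  step 2: s2  (read 0: s6→s2)
  step 3: s5  (read 0: s2→s5)
  step 4: s6  (read 0: s5→s6)   ← first repeat (s6 seen earlier)
  step 5: s5  (read 1: s6→s5)
  step 6: s5  (read 1: s5→s5)
  step 7: s5  (read 1: s5→s5)
  step 8: s5  (read 1: s5→s5)
  step 9: s6  (read 0: s5→s6)
  step 10: s5  (read 1: s6→s5)

So i = 1, j = 4, giving x = w[0:1] = 1, y = w[1:4] = 000, z = w[4:10] = 111101.
Check: |xy| = 4 ≤ 7 and |y| = 3 ≥ 1. Reading y takes A from s6 back to s6, so every xyⁱz is accepted.
The DFA has 7 states, so the proof of the pumping lemma guarantees a repeated state among the first 7+1 visited; the segment between the two visits is the pumpable y.

000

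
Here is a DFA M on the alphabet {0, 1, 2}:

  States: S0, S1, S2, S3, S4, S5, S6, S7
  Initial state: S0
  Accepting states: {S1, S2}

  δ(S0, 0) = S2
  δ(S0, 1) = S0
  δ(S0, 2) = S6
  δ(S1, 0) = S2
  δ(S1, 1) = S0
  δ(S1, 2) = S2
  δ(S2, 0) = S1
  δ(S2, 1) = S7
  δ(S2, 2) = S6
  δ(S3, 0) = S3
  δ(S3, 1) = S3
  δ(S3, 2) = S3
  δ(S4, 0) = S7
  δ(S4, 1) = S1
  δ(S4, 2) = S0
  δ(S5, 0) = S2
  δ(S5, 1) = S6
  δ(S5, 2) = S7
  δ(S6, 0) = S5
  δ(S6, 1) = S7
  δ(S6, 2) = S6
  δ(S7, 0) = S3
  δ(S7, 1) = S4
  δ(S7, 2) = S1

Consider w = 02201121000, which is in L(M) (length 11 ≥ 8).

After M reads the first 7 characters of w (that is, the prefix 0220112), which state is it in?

S1

State sequence: S0 -0-> S2 -2-> S6 -2-> S6 -0-> S5 -1-> S6 -1-> S7 -2-> S1

After reading 7 characters, M is in state S1.
(This kind of state-tracing is the core of the pumping-lemma construction: with 8 states, pigeonhole forces a repeat within the first 8 steps.)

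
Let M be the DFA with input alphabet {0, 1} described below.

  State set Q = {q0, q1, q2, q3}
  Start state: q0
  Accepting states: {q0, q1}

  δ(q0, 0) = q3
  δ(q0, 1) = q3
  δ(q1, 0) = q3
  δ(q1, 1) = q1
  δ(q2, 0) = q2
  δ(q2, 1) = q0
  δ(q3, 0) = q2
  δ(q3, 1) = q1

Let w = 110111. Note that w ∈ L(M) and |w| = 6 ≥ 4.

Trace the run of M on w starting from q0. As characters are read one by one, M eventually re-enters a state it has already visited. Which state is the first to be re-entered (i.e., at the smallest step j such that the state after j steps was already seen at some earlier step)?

State sequence: q0 -1-> q3 -1-> q1 -0-> q3 -1-> q1 -1-> q1 -1-> q1
First repeat at step 3: q3 was already visited.

The earliest repeat is at step j = 3: M is in q3, which it already visited at step i = 1.

q3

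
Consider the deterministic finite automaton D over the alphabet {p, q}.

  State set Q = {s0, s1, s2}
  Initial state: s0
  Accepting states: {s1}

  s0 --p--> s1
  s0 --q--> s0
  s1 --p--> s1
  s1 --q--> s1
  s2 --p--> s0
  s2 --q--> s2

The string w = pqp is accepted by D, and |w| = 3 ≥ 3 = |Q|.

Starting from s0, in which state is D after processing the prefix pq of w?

State sequence: s0 -p-> s1 -q-> s1

After reading 2 characters, D is in state s1.

s1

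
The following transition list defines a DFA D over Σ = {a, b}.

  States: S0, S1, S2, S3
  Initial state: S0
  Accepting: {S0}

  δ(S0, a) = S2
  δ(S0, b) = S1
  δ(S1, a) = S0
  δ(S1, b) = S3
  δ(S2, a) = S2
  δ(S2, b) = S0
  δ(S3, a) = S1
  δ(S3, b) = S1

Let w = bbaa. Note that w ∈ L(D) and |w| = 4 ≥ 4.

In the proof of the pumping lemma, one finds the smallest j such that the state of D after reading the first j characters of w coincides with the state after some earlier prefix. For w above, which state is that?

S1

Run of D on w = b b a a:
  step 0: S0  (start)
  step 1: S1  (read b: S0→S1)
  step 2: S3  (read b: S1→S3)
  step 3: S1  (read a: S3→S1)   ← first repeat (S1 seen earlier)
  step 4: S0  (read a: S1→S0)

The earliest repeat is at step j = 3: D is in S1, which it already visited at step i = 1.
With |Q| = 4, pigeonhole forces a state repeat no later than step 4; the substring read between the first and second visits to that state can be pumped.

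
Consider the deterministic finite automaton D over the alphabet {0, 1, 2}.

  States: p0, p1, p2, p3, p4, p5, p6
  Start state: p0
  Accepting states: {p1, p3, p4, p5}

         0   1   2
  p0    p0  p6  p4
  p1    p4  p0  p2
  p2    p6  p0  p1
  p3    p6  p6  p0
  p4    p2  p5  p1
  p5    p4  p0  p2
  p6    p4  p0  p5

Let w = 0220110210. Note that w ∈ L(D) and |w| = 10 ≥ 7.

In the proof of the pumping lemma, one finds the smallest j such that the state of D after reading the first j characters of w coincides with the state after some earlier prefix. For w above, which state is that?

State sequence: p0 -0-> p0 -2-> p4 -2-> p1 -0-> p4 -1-> p5 -1-> p0 -0-> p0 -2-> p4 -1-> p5 -0-> p4
First repeat at step 1: p0 was already visited.

The earliest repeat is at step j = 1: D is in p0, which it already visited at step i = 0.
Since D has 7 states, any run of length ≥ 7 visits 7+1 states, so by pigeonhole some state repeats within the first 7 steps — that repeat gives the pumpable loop.

p0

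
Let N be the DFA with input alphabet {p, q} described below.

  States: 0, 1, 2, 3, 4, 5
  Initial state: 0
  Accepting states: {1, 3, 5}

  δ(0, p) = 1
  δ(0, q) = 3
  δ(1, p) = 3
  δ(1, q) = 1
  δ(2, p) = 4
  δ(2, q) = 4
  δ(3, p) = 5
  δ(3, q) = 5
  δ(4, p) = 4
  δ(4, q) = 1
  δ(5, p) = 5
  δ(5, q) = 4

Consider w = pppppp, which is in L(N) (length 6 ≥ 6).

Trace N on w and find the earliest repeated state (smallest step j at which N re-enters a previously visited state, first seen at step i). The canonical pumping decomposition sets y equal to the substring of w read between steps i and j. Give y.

State sequence: 0 -p-> 1 -p-> 3 -p-> 5 -p-> 5 -p-> 5 -p-> 5
First repeat at step 4: 5 was already visited.

So i = 3, j = 4, giving x = w[0:3] = ppp, y = w[3:4] = p, z = w[4:6] = pp.
Check: |xy| = 4 ≤ 6 and |y| = 1 ≥ 1. Reading y takes N from 5 back to 5, so every xyⁱz is accepted.
Pumping length from the standard proof: p = 6 (the number of states). The repeated state found above gives |xy| = j ≤ 6 and |y| = j − i ≥ 1.

p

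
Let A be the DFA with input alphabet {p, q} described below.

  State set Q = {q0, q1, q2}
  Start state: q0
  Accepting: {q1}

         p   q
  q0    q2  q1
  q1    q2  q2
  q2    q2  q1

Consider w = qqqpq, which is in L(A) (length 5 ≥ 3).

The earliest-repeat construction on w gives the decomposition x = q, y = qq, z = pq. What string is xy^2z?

qqqqqpq

xy^2z = q·qq·qq·pq = qqqqqpq.
Reading y = qq takes A from q1 back to q1, so after x·y·y the machine is still in q1, and z then leads to the accepting state q1. Hence qqqqqpq ∈ L(A).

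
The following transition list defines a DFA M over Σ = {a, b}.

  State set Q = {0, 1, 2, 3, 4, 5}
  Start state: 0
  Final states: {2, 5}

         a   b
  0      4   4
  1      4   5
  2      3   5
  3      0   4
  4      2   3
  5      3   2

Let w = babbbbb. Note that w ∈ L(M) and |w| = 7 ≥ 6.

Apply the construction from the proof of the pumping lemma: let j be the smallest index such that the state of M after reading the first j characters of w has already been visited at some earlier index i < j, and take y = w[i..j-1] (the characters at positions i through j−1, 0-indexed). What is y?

bb

Run of M on w = b a b b b b b:
  step 0: 0  (start)
  step 1: 4  (read b: 0→4)
  step 2: 2  (read a: 4→2)
  step 3: 5  (read b: 2→5)
  step 4: 2  (read b: 5→2)   ← first repeat (2 seen earlier)
  step 5: 5  (read b: 2→5)
  step 6: 2  (read b: 5→2)
  step 7: 5  (read b: 2→5)

So i = 2, j = 4, giving x = w[0:2] = ba, y = w[2:4] = bb, z = w[4:7] = bbb.
Check: |xy| = 4 ≤ 6 and |y| = 2 ≥ 1. Reading y takes M from 2 back to 2, so every xyⁱz is accepted.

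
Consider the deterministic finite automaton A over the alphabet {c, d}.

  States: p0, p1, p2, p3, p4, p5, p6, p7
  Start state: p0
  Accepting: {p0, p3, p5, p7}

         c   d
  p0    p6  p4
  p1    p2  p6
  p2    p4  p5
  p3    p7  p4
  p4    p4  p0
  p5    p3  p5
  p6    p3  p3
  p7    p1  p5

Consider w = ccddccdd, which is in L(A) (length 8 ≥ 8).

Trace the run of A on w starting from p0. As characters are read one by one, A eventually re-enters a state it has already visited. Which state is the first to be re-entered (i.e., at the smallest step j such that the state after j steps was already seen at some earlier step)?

State sequence: p0 -c-> p6 -c-> p3 -d-> p4 -d-> p0 -c-> p6 -c-> p3 -d-> p4 -d-> p0
First repeat at step 4: p0 was already visited.

The earliest repeat is at step j = 4: A is in p0, which it already visited at step i = 0.
With |Q| = 8, pigeonhole forces a state repeat no later than step 8; the substring read between the first and second visits to that state can be pumped.

p0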